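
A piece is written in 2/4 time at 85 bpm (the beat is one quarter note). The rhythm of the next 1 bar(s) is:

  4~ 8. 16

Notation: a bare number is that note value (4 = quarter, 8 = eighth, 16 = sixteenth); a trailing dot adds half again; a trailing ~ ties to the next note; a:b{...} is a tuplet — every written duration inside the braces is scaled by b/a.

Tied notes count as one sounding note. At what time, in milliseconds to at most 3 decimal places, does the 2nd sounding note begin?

1. 0.0ms @ 0 + 1235.294ms (7/4)
2. 1235.294ms @ 7/4 + 176.471ms (1/4)

note 2 onset = 7/4b = 1235.294ms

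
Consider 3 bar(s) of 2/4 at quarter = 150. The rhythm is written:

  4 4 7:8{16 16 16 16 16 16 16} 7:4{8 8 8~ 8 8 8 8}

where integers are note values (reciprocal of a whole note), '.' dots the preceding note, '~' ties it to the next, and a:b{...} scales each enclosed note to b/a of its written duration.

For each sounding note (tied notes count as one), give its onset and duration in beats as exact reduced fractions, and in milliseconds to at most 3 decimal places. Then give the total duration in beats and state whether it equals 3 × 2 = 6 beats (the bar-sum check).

1) 0.0ms=0b +400.0ms=1b
2) 400.0ms=1b +400.0ms=1b
3) 800.0ms=2b +114.286ms=2/7b
4) 914.286ms=16/7b +114.286ms=2/7b
5) 1028.571ms=18/7b +114.286ms=2/7b
6) 1142.857ms=20/7b +114.286ms=2/7b
7) 1257.143ms=22/7b +114.286ms=2/7b
8) 1371.429ms=24/7b +114.286ms=2/7b
9) 1485.714ms=26/7b +114.286ms=2/7b
10) 1600.0ms=4b +114.286ms=2/7b
11) 1714.286ms=30/7b +114.286ms=2/7b
12) 1828.571ms=32/7b +228.571ms=4/7b
13) 2057.143ms=36/7b +114.286ms=2/7b
14) 2171.429ms=38/7b +114.286ms=2/7b
15) 2285.714ms=40/7b +114.286ms=2/7b
Σ=6b of 6 (150bpm 2/4) — PASS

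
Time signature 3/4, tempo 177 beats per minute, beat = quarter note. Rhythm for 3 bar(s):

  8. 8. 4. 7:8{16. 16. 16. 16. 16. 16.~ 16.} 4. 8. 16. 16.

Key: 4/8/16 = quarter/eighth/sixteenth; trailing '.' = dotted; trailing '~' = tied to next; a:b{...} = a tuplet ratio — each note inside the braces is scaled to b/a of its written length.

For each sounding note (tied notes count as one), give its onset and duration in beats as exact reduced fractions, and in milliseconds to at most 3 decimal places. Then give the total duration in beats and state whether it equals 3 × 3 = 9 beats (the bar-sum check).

1) 0.0ms=0b +254.237ms=3/4b
2) 254.237ms=3/4b +254.237ms=3/4b
3) 508.475ms=3/2b +508.475ms=3/2b
4) 1016.949ms=3b +145.278ms=3/7b
5) 1162.228ms=24/7b +145.278ms=3/7b
6) 1307.506ms=27/7b +145.278ms=3/7b
7) 1452.785ms=30/7b +145.278ms=3/7b
8) 1598.063ms=33/7b +145.278ms=3/7b
9) 1743.341ms=36/7b +290.557ms=6/7b
10) 2033.898ms=6b +508.475ms=3/2b
11) 2542.373ms=15/2b +254.237ms=3/4b
12) 2796.61ms=33/4b +127.119ms=3/8b
13) 2923.729ms=69/8b +127.119ms=3/8b
Σ=9b of 9 (177bpm 3/4) — PASS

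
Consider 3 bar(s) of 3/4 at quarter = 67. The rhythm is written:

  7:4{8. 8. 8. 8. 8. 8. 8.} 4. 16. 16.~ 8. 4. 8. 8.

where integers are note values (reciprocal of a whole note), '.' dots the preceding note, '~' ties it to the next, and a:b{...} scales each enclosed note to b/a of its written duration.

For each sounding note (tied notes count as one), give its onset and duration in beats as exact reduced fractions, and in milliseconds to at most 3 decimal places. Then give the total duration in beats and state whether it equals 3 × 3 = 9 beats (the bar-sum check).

1) 0.0ms=0b +383.795ms=3/7b
2) 383.795ms=3/7b +383.795ms=3/7b
3) 767.591ms=6/7b +383.795ms=3/7b
4) 1151.386ms=9/7b +383.795ms=3/7b
5) 1535.181ms=12/7b +383.795ms=3/7b
6) 1918.977ms=15/7b +383.795ms=3/7b
7) 2302.772ms=18/7b +383.795ms=3/7b
8) 2686.567ms=3b +1343.284ms=3/2b
9) 4029.851ms=9/2b +335.821ms=3/8b
10) 4365.672ms=39/8b +1007.463ms=9/8b
11) 5373.134ms=6b +1343.284ms=3/2b
12) 6716.418ms=15/2b +671.642ms=3/4b
13) 7388.06ms=33/4b +671.642ms=3/4b
Σ=9b of 9 (67bpm 3/4) — PASS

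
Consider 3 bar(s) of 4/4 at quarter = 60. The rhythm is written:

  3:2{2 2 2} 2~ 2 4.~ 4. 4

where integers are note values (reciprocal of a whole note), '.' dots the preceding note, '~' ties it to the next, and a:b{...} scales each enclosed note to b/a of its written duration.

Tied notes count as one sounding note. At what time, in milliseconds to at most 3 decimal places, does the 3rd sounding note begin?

1. 0.0ms @ 0 + 1333.333ms (4/3)
2. 1333.333ms @ 4/3 + 1333.333ms (4/3)
3. 2666.667ms @ 8/3 + 1333.333ms (4/3)
4. 4000.0ms @ 4 + 4000.0ms (4)
5. 8000.0ms @ 8 + 3000.0ms (3)
6. 11000.0ms @ 11 + 1000.0ms (1)

note 3 onset = 8/3b = 2666.667ms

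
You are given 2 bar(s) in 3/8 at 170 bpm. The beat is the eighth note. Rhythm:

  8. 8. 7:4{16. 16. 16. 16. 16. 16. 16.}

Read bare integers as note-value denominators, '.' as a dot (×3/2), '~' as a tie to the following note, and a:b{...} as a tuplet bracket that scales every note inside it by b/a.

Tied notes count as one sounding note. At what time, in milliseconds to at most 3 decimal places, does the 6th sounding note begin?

1. 0.0ms @ 0 + 529.412ms (3/2)
2. 529.412ms @ 3/2 + 529.412ms (3/2)
3. 1058.824ms @ 3 + 151.261ms (3/7)
4. 1210.084ms @ 24/7 + 151.261ms (3/7)
5. 1361.345ms @ 27/7 + 151.261ms (3/7)
6. 1512.605ms @ 30/7 + 151.261ms (3/7)
7. 1663.866ms @ 33/7 + 151.261ms (3/7)
8. 1815.126ms @ 36/7 + 151.261ms (3/7)
9. 1966.387ms @ 39/7 + 151.261ms (3/7)

note 6 onset = 30/7b = 1512.605ms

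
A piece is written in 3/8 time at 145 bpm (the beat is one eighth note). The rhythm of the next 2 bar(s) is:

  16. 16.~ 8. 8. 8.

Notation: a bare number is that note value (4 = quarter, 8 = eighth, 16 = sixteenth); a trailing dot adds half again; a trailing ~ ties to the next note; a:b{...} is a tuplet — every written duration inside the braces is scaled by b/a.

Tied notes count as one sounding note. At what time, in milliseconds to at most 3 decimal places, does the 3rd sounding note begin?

note 3 onset = 3b = 1241.379ms

1. 0.0ms @ 0 + 310.345ms (3/4)
2. 310.345ms @ 3/4 + 931.034ms (9/4)
3. 1241.379ms @ 3 + 620.69ms (3/2)
4. 1862.069ms @ 9/2 + 620.69ms (3/2)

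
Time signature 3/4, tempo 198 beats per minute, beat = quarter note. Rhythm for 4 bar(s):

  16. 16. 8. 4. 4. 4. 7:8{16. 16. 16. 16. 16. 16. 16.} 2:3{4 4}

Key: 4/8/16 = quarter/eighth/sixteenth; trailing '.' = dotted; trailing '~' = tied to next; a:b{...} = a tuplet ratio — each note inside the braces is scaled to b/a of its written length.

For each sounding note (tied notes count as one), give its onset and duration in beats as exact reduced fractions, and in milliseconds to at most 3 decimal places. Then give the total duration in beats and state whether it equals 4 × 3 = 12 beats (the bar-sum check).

1) 0.0ms=0b +113.636ms=3/8b
2) 113.636ms=3/8b +113.636ms=3/8b
3) 227.273ms=3/4b +227.273ms=3/4b
4) 454.545ms=3/2b +454.545ms=3/2b
5) 909.091ms=3b +454.545ms=3/2b
6) 1363.636ms=9/2b +454.545ms=3/2b
7) 1818.182ms=6b +129.87ms=3/7b
8) 1948.052ms=45/7b +129.87ms=3/7b
9) 2077.922ms=48/7b +129.87ms=3/7b
10) 2207.792ms=51/7b +129.87ms=3/7b
11) 2337.662ms=54/7b +129.87ms=3/7b
12) 2467.532ms=57/7b +129.87ms=3/7b
13) 2597.403ms=60/7b +129.87ms=3/7b
14) 2727.273ms=9b +454.545ms=3/2b
15) 3181.818ms=21/2b +454.545ms=3/2b
Σ=12b of 12 (198bpm 3/4) — PASS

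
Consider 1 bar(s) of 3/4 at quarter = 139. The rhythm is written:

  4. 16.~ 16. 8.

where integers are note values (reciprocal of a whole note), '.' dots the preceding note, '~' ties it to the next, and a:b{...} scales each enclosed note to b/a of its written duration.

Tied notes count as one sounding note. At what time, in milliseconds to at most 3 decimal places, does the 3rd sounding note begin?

1. 0.0ms @ 0 + 647.482ms (3/2)
2. 647.482ms @ 3/2 + 323.741ms (3/4)
3. 971.223ms @ 9/4 + 323.741ms (3/4)

note 3 onset = 9/4b = 971.223ms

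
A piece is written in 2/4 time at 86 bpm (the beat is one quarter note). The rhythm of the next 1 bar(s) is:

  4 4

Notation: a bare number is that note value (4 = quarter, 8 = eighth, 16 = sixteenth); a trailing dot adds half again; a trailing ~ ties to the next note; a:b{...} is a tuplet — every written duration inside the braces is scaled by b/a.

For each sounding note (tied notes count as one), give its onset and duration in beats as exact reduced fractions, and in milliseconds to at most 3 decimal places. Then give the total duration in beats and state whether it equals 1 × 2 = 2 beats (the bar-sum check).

1) 0.0ms=0b +697.674ms=1b
2) 697.674ms=1b +697.674ms=1b
Σ=2b of 2 (86bpm 2/4) — PASS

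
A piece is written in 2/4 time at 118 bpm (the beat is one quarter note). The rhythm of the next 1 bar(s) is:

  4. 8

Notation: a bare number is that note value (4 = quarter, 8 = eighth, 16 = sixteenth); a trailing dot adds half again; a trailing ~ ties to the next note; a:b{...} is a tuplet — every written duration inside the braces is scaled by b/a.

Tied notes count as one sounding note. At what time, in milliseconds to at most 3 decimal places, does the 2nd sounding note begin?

note 2 onset = 3/2b = 762.712ms

1. 0.0ms @ 0 + 762.712ms (3/2)
2. 762.712ms @ 3/2 + 254.237ms (1/2)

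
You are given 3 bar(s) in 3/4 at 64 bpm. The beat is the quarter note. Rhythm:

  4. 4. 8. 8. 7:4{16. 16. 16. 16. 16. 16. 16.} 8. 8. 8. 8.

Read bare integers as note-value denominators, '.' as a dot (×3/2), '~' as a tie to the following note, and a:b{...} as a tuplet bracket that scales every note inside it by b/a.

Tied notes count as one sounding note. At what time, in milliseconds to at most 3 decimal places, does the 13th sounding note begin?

note 13 onset = 27/4b = 6328.125ms

1. 0.0ms @ 0 + 1406.25ms (3/2)
2. 1406.25ms @ 3/2 + 1406.25ms (3/2)
3. 2812.5ms @ 3 + 703.125ms (3/4)
4. 3515.625ms @ 15/4 + 703.125ms (3/4)
5. 4218.75ms @ 9/2 + 200.893ms (3/14)
6. 4419.643ms @ 33/7 + 200.893ms (3/14)
7. 4620.536ms @ 69/14 + 200.893ms (3/14)
8. 4821.429ms @ 36/7 + 200.893ms (3/14)
9. 5022.321ms @ 75/14 + 200.893ms (3/14)
10. 5223.214ms @ 39/7 + 200.893ms (3/14)
11. 5424.107ms @ 81/14 + 200.893ms (3/14)
12. 5625.0ms @ 6 + 703.125ms (3/4)
13. 6328.125ms @ 27/4 + 703.125ms (3/4)
14. 7031.25ms @ 15/2 + 703.125ms (3/4)
15. 7734.375ms @ 33/4 + 703.125ms (3/4)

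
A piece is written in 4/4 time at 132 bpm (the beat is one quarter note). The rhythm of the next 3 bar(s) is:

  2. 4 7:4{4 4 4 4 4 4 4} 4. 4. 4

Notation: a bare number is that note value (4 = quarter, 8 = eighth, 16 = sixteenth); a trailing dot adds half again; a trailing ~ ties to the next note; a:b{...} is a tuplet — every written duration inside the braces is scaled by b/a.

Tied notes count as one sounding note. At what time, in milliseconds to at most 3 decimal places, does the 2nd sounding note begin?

1. 0.0ms @ 0 + 1363.636ms (3)
2. 1363.636ms @ 3 + 454.545ms (1)
3. 1818.182ms @ 4 + 259.74ms (4/7)
4. 2077.922ms @ 32/7 + 259.74ms (4/7)
5. 2337.662ms @ 36/7 + 259.74ms (4/7)
6. 2597.403ms @ 40/7 + 259.74ms (4/7)
7. 2857.143ms @ 44/7 + 259.74ms (4/7)
8. 3116.883ms @ 48/7 + 259.74ms (4/7)
9. 3376.623ms @ 52/7 + 259.74ms (4/7)
10. 3636.364ms @ 8 + 681.818ms (3/2)
11. 4318.182ms @ 19/2 + 681.818ms (3/2)
12. 5000.0ms @ 11 + 454.545ms (1)

note 2 onset = 3b = 1363.636ms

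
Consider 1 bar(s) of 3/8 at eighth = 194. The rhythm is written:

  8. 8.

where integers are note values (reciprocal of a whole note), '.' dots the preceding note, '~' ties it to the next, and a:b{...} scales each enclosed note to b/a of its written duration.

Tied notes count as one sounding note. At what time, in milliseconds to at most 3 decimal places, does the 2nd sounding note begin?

note 2 onset = 3/2b = 463.918ms

1. 0.0ms @ 0 + 463.918ms (3/2)
2. 463.918ms @ 3/2 + 463.918ms (3/2)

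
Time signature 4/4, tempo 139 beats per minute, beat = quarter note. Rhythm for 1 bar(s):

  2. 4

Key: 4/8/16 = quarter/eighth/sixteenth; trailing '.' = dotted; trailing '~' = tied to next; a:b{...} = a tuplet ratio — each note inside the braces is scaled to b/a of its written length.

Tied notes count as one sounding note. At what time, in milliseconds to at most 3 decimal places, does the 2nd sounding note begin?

1. 0.0ms @ 0 + 1294.964ms (3)
2. 1294.964ms @ 3 + 431.655ms (1)

note 2 onset = 3b = 1294.964ms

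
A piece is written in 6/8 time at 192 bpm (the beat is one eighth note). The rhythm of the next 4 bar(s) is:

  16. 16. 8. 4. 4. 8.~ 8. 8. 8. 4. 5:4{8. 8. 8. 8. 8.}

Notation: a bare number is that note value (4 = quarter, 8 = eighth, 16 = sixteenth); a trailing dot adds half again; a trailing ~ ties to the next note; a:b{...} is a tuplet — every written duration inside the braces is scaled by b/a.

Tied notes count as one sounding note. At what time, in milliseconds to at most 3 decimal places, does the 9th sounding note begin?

note 9 onset = 15b = 4687.5ms

1. 0.0ms @ 0 + 234.375ms (3/4)
2. 234.375ms @ 3/4 + 234.375ms (3/4)
3. 468.75ms @ 3/2 + 468.75ms (3/2)
4. 937.5ms @ 3 + 937.5ms (3)
5. 1875.0ms @ 6 + 937.5ms (3)
6. 2812.5ms @ 9 + 937.5ms (3)
7. 3750.0ms @ 12 + 468.75ms (3/2)
8. 4218.75ms @ 27/2 + 468.75ms (3/2)
9. 4687.5ms @ 15 + 937.5ms (3)
10. 5625.0ms @ 18 + 375.0ms (6/5)
11. 6000.0ms @ 96/5 + 375.0ms (6/5)
12. 6375.0ms @ 102/5 + 375.0ms (6/5)
13. 6750.0ms @ 108/5 + 375.0ms (6/5)
14. 7125.0ms @ 114/5 + 375.0ms (6/5)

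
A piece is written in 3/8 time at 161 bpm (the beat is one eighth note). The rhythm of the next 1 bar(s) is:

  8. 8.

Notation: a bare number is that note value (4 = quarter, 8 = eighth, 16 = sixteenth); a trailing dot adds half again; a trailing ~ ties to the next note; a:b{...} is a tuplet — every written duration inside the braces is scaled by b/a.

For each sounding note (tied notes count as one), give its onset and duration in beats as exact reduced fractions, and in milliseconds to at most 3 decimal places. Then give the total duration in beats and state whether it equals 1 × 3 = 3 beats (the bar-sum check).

1) 0.0ms=0b +559.006ms=3/2b
2) 559.006ms=3/2b +559.006ms=3/2b
Σ=3b of 3 (161bpm 3/8) — PASS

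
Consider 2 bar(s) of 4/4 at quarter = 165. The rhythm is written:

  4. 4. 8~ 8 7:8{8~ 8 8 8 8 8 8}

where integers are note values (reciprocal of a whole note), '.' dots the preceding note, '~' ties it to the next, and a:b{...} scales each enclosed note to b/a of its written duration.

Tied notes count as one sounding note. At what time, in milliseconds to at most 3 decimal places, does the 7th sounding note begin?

1. 0.0ms @ 0 + 545.455ms (3/2)
2. 545.455ms @ 3/2 + 545.455ms (3/2)
3. 1090.909ms @ 3 + 363.636ms (1)
4. 1454.545ms @ 4 + 415.584ms (8/7)
5. 1870.13ms @ 36/7 + 207.792ms (4/7)
6. 2077.922ms @ 40/7 + 207.792ms (4/7)
7. 2285.714ms @ 44/7 + 207.792ms (4/7)
8. 2493.506ms @ 48/7 + 207.792ms (4/7)
9. 2701.299ms @ 52/7 + 207.792ms (4/7)

note 7 onset = 44/7b = 2285.714ms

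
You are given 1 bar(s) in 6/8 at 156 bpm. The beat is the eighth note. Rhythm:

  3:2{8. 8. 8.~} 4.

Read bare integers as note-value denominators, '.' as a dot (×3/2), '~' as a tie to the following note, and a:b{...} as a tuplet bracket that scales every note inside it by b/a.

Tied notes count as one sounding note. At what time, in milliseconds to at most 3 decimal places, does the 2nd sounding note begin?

note 2 onset = 1b = 384.615ms

1. 0.0ms @ 0 + 384.615ms (1)
2. 384.615ms @ 1 + 384.615ms (1)
3. 769.231ms @ 2 + 1538.462ms (4)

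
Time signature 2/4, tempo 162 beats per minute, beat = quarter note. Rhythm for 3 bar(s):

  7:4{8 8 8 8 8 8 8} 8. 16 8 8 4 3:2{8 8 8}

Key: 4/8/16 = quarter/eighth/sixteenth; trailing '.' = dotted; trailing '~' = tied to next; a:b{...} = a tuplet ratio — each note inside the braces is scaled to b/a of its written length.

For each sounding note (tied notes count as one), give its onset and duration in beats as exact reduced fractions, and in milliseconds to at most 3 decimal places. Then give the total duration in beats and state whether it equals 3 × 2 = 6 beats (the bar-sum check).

1) 0.0ms=0b +105.82ms=2/7b
2) 105.82ms=2/7b +105.82ms=2/7b
3) 211.64ms=4/7b +105.82ms=2/7b
4) 317.46ms=6/7b +105.82ms=2/7b
5) 423.28ms=8/7b +105.82ms=2/7b
6) 529.101ms=10/7b +105.82ms=2/7b
7) 634.921ms=12/7b +105.82ms=2/7b
8) 740.741ms=2b +277.778ms=3/4b
9) 1018.519ms=11/4b +92.593ms=1/4b
10) 1111.111ms=3b +185.185ms=1/2b
11) 1296.296ms=7/2b +185.185ms=1/2b
12) 1481.481ms=4b +370.37ms=1b
13) 1851.852ms=5b +123.457ms=1/3b
14) 1975.309ms=16/3b +123.457ms=1/3b
15) 2098.765ms=17/3b +123.457ms=1/3b
Σ=6b of 6 (162bpm 2/4) — PASS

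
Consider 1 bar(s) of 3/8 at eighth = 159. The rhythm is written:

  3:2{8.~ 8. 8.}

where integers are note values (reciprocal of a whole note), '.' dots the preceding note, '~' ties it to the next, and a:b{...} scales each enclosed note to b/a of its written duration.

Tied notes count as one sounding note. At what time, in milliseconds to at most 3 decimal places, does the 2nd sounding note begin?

1. 0.0ms @ 0 + 754.717ms (2)
2. 754.717ms @ 2 + 377.358ms (1)

note 2 onset = 2b = 754.717ms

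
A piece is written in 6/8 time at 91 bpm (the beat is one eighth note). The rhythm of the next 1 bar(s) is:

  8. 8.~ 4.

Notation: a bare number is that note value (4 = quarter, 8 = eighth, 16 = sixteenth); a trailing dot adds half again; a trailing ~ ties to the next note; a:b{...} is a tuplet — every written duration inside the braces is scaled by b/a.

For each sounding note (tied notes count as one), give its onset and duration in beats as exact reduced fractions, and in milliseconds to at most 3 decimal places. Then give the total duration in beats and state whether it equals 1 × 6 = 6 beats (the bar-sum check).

1) 0.0ms=0b +989.011ms=3/2b
2) 989.011ms=3/2b +2967.033ms=9/2b
Σ=6b of 6 (91bpm 6/8) — PASS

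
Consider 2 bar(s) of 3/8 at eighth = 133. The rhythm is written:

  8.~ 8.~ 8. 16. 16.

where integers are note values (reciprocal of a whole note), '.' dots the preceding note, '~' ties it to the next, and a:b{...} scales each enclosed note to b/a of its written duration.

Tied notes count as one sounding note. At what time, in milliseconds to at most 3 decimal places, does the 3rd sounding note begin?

1. 0.0ms @ 0 + 2030.075ms (9/2)
2. 2030.075ms @ 9/2 + 338.346ms (3/4)
3. 2368.421ms @ 21/4 + 338.346ms (3/4)

note 3 onset = 21/4b = 2368.421ms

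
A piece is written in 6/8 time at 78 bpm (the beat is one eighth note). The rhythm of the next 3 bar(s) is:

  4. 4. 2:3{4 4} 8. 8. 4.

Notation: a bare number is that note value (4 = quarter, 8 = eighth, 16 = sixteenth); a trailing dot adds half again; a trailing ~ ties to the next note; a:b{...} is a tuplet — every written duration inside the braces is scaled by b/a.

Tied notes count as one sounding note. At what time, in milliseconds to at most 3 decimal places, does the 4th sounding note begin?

note 4 onset = 9b = 6923.077ms

1. 0.0ms @ 0 + 2307.692ms (3)
2. 2307.692ms @ 3 + 2307.692ms (3)
3. 4615.385ms @ 6 + 2307.692ms (3)
4. 6923.077ms @ 9 + 2307.692ms (3)
5. 9230.769ms @ 12 + 1153.846ms (3/2)
6. 10384.615ms @ 27/2 + 1153.846ms (3/2)
7. 11538.462ms @ 15 + 2307.692ms (3)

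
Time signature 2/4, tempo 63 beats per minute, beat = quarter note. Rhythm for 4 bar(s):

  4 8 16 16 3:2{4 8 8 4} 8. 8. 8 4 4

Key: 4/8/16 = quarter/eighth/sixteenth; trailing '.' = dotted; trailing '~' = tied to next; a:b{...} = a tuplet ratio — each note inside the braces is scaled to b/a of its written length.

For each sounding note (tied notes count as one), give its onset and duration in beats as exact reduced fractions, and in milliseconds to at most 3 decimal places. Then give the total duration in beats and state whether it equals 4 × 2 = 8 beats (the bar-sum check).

1) 0.0ms=0b +952.381ms=1b
2) 952.381ms=1b +476.19ms=1/2b
3) 1428.571ms=3/2b +238.095ms=1/4b
4) 1666.667ms=7/4b +238.095ms=1/4b
5) 1904.762ms=2b +634.921ms=2/3b
6) 2539.683ms=8/3b +317.46ms=1/3b
7) 2857.143ms=3b +317.46ms=1/3b
8) 3174.603ms=10/3b +634.921ms=2/3b
9) 3809.524ms=4b +714.286ms=3/4b
10) 4523.81ms=19/4b +714.286ms=3/4b
11) 5238.095ms=11/2b +476.19ms=1/2b
12) 5714.286ms=6b +952.381ms=1b
13) 6666.667ms=7b +952.381ms=1b
Σ=8b of 8 (63bpm 2/4) — PASS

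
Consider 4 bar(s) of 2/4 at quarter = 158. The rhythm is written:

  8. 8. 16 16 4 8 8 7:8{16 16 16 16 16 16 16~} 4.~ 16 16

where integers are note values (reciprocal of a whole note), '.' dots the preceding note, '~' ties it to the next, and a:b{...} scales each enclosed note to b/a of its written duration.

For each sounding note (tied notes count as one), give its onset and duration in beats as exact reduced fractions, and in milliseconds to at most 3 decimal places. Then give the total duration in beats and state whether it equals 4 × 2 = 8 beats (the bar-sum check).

1) 0.0ms=0b +284.81ms=3/4b
2) 284.81ms=3/4b +284.81ms=3/4b
3) 569.62ms=3/2b +94.937ms=1/4b
4) 664.557ms=7/4b +94.937ms=1/4b
5) 759.494ms=2b +379.747ms=1b
6) 1139.241ms=3b +189.873ms=1/2b
7) 1329.114ms=7/2b +189.873ms=1/2b
8) 1518.987ms=4b +108.499ms=2/7b
9) 1627.486ms=30/7b +108.499ms=2/7b
10) 1735.986ms=32/7b +108.499ms=2/7b
11) 1844.485ms=34/7b +108.499ms=2/7b
12) 1952.984ms=36/7b +108.499ms=2/7b
13) 2061.483ms=38/7b +108.499ms=2/7b
14) 2169.982ms=40/7b +773.056ms=57/28b
15) 2943.038ms=31/4b +94.937ms=1/4b
Σ=8b of 8 (158bpm 2/4) — PASS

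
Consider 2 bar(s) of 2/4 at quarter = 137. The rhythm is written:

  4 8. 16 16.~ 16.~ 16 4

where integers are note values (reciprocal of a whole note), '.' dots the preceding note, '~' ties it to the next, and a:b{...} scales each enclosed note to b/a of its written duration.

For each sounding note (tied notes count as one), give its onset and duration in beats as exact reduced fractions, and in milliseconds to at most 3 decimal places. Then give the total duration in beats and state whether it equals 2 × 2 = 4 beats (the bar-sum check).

1) 0.0ms=0b +437.956ms=1b
2) 437.956ms=1b +328.467ms=3/4b
3) 766.423ms=7/4b +109.489ms=1/4b
4) 875.912ms=2b +437.956ms=1b
5) 1313.869ms=3b +437.956ms=1b
Σ=4b of 4 (137bpm 2/4) — PASS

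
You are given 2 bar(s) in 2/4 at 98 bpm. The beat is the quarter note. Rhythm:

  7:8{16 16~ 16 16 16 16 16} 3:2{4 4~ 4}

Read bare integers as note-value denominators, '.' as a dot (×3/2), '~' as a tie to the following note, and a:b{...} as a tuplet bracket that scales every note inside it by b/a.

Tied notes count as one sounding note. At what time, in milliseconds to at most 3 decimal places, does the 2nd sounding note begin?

note 2 onset = 2/7b = 174.927ms

1. 0.0ms @ 0 + 174.927ms (2/7)
2. 174.927ms @ 2/7 + 349.854ms (4/7)
3. 524.781ms @ 6/7 + 174.927ms (2/7)
4. 699.708ms @ 8/7 + 174.927ms (2/7)
5. 874.636ms @ 10/7 + 174.927ms (2/7)
6. 1049.563ms @ 12/7 + 174.927ms (2/7)
7. 1224.49ms @ 2 + 408.163ms (2/3)
8. 1632.653ms @ 8/3 + 816.327ms (4/3)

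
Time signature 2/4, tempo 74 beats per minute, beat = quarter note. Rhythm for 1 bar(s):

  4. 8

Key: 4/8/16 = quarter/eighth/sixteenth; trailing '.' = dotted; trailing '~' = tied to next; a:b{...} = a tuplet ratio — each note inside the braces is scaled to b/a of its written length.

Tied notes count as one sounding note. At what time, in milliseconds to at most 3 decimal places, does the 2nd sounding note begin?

1. 0.0ms @ 0 + 1216.216ms (3/2)
2. 1216.216ms @ 3/2 + 405.405ms (1/2)

note 2 onset = 3/2b = 1216.216ms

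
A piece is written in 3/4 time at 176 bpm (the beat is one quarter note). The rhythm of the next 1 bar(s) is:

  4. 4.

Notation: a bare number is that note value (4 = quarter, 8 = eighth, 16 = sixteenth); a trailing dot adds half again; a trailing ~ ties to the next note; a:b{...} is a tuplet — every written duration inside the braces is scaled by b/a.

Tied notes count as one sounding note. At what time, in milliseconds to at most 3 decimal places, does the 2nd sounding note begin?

1. 0.0ms @ 0 + 511.364ms (3/2)
2. 511.364ms @ 3/2 + 511.364ms (3/2)

note 2 onset = 3/2b = 511.364ms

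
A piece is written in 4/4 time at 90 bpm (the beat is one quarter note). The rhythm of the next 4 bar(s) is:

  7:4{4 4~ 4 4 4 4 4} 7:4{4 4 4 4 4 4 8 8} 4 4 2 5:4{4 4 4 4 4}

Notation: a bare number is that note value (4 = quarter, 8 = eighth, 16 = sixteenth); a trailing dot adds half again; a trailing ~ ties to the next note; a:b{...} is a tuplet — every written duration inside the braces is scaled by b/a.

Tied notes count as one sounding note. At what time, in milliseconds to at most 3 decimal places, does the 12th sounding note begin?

note 12 onset = 48/7b = 4571.429ms

1. 0.0ms @ 0 + 380.952ms (4/7)
2. 380.952ms @ 4/7 + 761.905ms (8/7)
3. 1142.857ms @ 12/7 + 380.952ms (4/7)
4. 1523.81ms @ 16/7 + 380.952ms (4/7)
5. 1904.762ms @ 20/7 + 380.952ms (4/7)
6. 2285.714ms @ 24/7 + 380.952ms (4/7)
7. 2666.667ms @ 4 + 380.952ms (4/7)
8. 3047.619ms @ 32/7 + 380.952ms (4/7)
9. 3428.571ms @ 36/7 + 380.952ms (4/7)
10. 3809.524ms @ 40/7 + 380.952ms (4/7)
11. 4190.476ms @ 44/7 + 380.952ms (4/7)
12. 4571.429ms @ 48/7 + 380.952ms (4/7)
13. 4952.381ms @ 52/7 + 190.476ms (2/7)
14. 5142.857ms @ 54/7 + 190.476ms (2/7)
15. 5333.333ms @ 8 + 666.667ms (1)
16. 6000.0ms @ 9 + 666.667ms (1)
17. 6666.667ms @ 10 + 1333.333ms (2)
18. 8000.0ms @ 12 + 533.333ms (4/5)
19. 8533.333ms @ 64/5 + 533.333ms (4/5)
20. 9066.667ms @ 68/5 + 533.333ms (4/5)
21. 9600.0ms @ 72/5 + 533.333ms (4/5)
22. 10133.333ms @ 76/5 + 533.333ms (4/5)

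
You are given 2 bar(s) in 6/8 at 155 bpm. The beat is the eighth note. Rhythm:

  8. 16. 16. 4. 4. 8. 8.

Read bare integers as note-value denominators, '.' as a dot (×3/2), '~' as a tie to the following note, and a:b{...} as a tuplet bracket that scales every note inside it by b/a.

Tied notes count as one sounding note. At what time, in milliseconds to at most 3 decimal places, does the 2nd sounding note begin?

1. 0.0ms @ 0 + 580.645ms (3/2)
2. 580.645ms @ 3/2 + 290.323ms (3/4)
3. 870.968ms @ 9/4 + 290.323ms (3/4)
4. 1161.29ms @ 3 + 1161.29ms (3)
5. 2322.581ms @ 6 + 1161.29ms (3)
6. 3483.871ms @ 9 + 580.645ms (3/2)
7. 4064.516ms @ 21/2 + 580.645ms (3/2)

note 2 onset = 3/2b = 580.645ms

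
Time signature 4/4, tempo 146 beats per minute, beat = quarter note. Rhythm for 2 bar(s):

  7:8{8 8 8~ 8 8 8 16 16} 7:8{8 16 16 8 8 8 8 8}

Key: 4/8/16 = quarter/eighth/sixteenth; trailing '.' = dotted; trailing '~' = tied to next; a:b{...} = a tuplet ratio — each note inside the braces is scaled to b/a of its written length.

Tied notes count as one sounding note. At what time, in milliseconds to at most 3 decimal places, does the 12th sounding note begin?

note 12 onset = 40/7b = 2348.337ms

1. 0.0ms @ 0 + 234.834ms (4/7)
2. 234.834ms @ 4/7 + 234.834ms (4/7)
3. 469.667ms @ 8/7 + 469.667ms (8/7)
4. 939.335ms @ 16/7 + 234.834ms (4/7)
5. 1174.168ms @ 20/7 + 234.834ms (4/7)
6. 1409.002ms @ 24/7 + 117.417ms (2/7)
7. 1526.419ms @ 26/7 + 117.417ms (2/7)
8. 1643.836ms @ 4 + 234.834ms (4/7)
9. 1878.669ms @ 32/7 + 117.417ms (2/7)
10. 1996.086ms @ 34/7 + 117.417ms (2/7)
11. 2113.503ms @ 36/7 + 234.834ms (4/7)
12. 2348.337ms @ 40/7 + 234.834ms (4/7)
13. 2583.17ms @ 44/7 + 234.834ms (4/7)
14. 2818.004ms @ 48/7 + 234.834ms (4/7)
15. 3052.838ms @ 52/7 + 234.834ms (4/7)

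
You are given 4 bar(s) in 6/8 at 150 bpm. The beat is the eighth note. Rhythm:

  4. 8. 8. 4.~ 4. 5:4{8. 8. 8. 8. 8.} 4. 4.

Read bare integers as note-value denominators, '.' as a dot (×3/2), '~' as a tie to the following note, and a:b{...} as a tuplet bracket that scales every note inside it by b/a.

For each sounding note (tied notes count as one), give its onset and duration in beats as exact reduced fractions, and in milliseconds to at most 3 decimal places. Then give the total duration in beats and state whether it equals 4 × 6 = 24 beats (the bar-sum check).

1) 0.0ms=0b +1200.0ms=3b
2) 1200.0ms=3b +600.0ms=3/2b
3) 1800.0ms=9/2b +600.0ms=3/2b
4) 2400.0ms=6b +2400.0ms=6b
5) 4800.0ms=12b +480.0ms=6/5b
6) 5280.0ms=66/5b +480.0ms=6/5b
7) 5760.0ms=72/5b +480.0ms=6/5b
8) 6240.0ms=78/5b +480.0ms=6/5b
9) 6720.0ms=84/5b +480.0ms=6/5b
10) 7200.0ms=18b +1200.0ms=3b
11) 8400.0ms=21b +1200.0ms=3b
Σ=24b of 24 (150bpm 6/8) — PASS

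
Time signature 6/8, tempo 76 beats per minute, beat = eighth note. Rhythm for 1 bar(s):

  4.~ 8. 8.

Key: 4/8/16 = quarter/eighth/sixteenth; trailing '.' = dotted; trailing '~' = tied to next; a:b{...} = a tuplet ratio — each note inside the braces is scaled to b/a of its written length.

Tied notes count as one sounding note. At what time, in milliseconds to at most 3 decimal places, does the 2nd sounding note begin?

1. 0.0ms @ 0 + 3552.632ms (9/2)
2. 3552.632ms @ 9/2 + 1184.211ms (3/2)

note 2 onset = 9/2b = 3552.632ms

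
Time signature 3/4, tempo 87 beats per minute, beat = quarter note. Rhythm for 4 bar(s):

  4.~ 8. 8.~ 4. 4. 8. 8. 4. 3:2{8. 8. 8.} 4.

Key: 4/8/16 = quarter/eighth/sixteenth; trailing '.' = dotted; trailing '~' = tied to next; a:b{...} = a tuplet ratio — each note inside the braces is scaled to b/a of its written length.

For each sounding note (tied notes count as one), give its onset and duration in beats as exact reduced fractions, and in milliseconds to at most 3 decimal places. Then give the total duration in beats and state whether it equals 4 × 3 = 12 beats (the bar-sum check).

1) 0.0ms=0b +1551.724ms=9/4b
2) 1551.724ms=9/4b +1551.724ms=9/4b
3) 3103.448ms=9/2b +1034.483ms=3/2b
4) 4137.931ms=6b +517.241ms=3/4b
5) 4655.172ms=27/4b +517.241ms=3/4b
6) 5172.414ms=15/2b +1034.483ms=3/2b
7) 6206.897ms=9b +344.828ms=1/2b
8) 6551.724ms=19/2b +344.828ms=1/2b
9) 6896.552ms=10b +344.828ms=1/2b
10) 7241.379ms=21/2b +1034.483ms=3/2b
Σ=12b of 12 (87bpm 3/4) — PASS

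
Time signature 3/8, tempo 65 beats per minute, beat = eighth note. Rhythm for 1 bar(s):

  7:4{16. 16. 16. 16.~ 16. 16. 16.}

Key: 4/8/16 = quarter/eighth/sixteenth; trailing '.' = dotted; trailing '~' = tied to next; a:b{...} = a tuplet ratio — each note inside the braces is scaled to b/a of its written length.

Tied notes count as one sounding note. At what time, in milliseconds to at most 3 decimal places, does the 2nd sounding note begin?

1. 0.0ms @ 0 + 395.604ms (3/7)
2. 395.604ms @ 3/7 + 395.604ms (3/7)
3. 791.209ms @ 6/7 + 395.604ms (3/7)
4. 1186.813ms @ 9/7 + 791.209ms (6/7)
5. 1978.022ms @ 15/7 + 395.604ms (3/7)
6. 2373.626ms @ 18/7 + 395.604ms (3/7)

note 2 onset = 3/7b = 395.604ms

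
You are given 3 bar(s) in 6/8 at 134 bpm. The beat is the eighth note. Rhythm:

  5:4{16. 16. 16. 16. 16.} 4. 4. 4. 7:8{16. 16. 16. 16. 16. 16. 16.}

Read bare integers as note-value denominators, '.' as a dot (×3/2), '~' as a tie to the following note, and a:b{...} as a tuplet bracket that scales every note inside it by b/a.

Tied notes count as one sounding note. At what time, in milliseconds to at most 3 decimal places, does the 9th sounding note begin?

1. 0.0ms @ 0 + 268.657ms (3/5)
2. 268.657ms @ 3/5 + 268.657ms (3/5)
3. 537.313ms @ 6/5 + 268.657ms (3/5)
4. 805.97ms @ 9/5 + 268.657ms (3/5)
5. 1074.627ms @ 12/5 + 268.657ms (3/5)
6. 1343.284ms @ 3 + 1343.284ms (3)
7. 2686.567ms @ 6 + 1343.284ms (3)
8. 4029.851ms @ 9 + 1343.284ms (3)
9. 5373.134ms @ 12 + 383.795ms (6/7)
10. 5756.93ms @ 90/7 + 383.795ms (6/7)
11. 6140.725ms @ 96/7 + 383.795ms (6/7)
12. 6524.52ms @ 102/7 + 383.795ms (6/7)
13. 6908.316ms @ 108/7 + 383.795ms (6/7)
14. 7292.111ms @ 114/7 + 383.795ms (6/7)
15. 7675.906ms @ 120/7 + 383.795ms (6/7)

note 9 onset = 12b = 5373.134ms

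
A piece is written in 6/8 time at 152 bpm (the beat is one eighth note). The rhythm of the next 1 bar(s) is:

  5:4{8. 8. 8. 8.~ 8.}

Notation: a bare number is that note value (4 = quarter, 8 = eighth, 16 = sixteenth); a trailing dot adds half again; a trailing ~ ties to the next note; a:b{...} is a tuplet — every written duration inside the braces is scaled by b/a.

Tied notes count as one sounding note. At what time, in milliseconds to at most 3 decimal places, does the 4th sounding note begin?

note 4 onset = 18/5b = 1421.053ms

1. 0.0ms @ 0 + 473.684ms (6/5)
2. 473.684ms @ 6/5 + 473.684ms (6/5)
3. 947.368ms @ 12/5 + 473.684ms (6/5)
4. 1421.053ms @ 18/5 + 947.368ms (12/5)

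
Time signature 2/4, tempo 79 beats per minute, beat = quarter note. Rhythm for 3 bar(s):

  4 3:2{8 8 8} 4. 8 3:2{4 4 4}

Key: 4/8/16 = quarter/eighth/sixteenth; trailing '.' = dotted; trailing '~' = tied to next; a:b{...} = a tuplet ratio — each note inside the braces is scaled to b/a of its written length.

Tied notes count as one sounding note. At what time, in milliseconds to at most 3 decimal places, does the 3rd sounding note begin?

note 3 onset = 4/3b = 1012.658ms

1. 0.0ms @ 0 + 759.494ms (1)
2. 759.494ms @ 1 + 253.165ms (1/3)
3. 1012.658ms @ 4/3 + 253.165ms (1/3)
4. 1265.823ms @ 5/3 + 253.165ms (1/3)
5. 1518.987ms @ 2 + 1139.241ms (3/2)
6. 2658.228ms @ 7/2 + 379.747ms (1/2)
7. 3037.975ms @ 4 + 506.329ms (2/3)
8. 3544.304ms @ 14/3 + 506.329ms (2/3)
9. 4050.633ms @ 16/3 + 506.329ms (2/3)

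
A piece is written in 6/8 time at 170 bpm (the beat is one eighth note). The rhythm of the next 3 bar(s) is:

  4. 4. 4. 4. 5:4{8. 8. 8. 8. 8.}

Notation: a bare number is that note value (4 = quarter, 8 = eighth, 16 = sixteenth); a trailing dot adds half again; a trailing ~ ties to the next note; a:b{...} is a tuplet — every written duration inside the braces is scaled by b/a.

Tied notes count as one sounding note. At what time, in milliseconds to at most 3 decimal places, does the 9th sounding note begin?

1. 0.0ms @ 0 + 1058.824ms (3)
2. 1058.824ms @ 3 + 1058.824ms (3)
3. 2117.647ms @ 6 + 1058.824ms (3)
4. 3176.471ms @ 9 + 1058.824ms (3)
5. 4235.294ms @ 12 + 423.529ms (6/5)
6. 4658.824ms @ 66/5 + 423.529ms (6/5)
7. 5082.353ms @ 72/5 + 423.529ms (6/5)
8. 5505.882ms @ 78/5 + 423.529ms (6/5)
9. 5929.412ms @ 84/5 + 423.529ms (6/5)

note 9 onset = 84/5b = 5929.412ms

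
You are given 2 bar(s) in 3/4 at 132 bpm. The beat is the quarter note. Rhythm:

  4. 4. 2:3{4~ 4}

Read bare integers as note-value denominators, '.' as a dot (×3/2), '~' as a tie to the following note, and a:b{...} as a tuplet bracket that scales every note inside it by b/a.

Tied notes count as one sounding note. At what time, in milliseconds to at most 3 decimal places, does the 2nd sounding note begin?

1. 0.0ms @ 0 + 681.818ms (3/2)
2. 681.818ms @ 3/2 + 681.818ms (3/2)
3. 1363.636ms @ 3 + 1363.636ms (3)

note 2 onset = 3/2b = 681.818ms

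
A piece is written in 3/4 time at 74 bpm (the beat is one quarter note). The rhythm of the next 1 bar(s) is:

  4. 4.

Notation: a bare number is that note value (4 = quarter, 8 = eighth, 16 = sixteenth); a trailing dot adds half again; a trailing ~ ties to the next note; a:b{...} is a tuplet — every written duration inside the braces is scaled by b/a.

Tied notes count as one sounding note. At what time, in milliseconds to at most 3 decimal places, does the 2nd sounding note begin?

note 2 onset = 3/2b = 1216.216ms

1. 0.0ms @ 0 + 1216.216ms (3/2)
2. 1216.216ms @ 3/2 + 1216.216ms (3/2)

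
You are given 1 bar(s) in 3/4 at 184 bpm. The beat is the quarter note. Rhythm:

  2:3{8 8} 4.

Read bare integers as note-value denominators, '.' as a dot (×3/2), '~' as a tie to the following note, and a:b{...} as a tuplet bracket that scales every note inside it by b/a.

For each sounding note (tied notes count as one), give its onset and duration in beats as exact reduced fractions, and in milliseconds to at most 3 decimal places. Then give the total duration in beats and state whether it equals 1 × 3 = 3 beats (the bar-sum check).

1) 0.0ms=0b +244.565ms=3/4b
2) 244.565ms=3/4b +244.565ms=3/4b
3) 489.13ms=3/2b +489.13ms=3/2b
Σ=3b of 3 (184bpm 3/4) — PASS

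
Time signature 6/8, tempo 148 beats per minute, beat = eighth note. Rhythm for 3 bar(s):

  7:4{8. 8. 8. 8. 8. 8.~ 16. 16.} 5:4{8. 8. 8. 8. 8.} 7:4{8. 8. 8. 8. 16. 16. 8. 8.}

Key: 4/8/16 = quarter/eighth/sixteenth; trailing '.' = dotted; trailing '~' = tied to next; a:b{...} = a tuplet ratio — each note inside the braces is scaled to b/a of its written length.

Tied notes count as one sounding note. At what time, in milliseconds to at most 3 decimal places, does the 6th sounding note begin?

1. 0.0ms @ 0 + 347.49ms (6/7)
2. 347.49ms @ 6/7 + 347.49ms (6/7)
3. 694.981ms @ 12/7 + 347.49ms (6/7)
4. 1042.471ms @ 18/7 + 347.49ms (6/7)
5. 1389.961ms @ 24/7 + 347.49ms (6/7)
6. 1737.452ms @ 30/7 + 521.236ms (9/7)
7. 2258.687ms @ 39/7 + 173.745ms (3/7)
8. 2432.432ms @ 6 + 486.486ms (6/5)
9. 2918.919ms @ 36/5 + 486.486ms (6/5)
10. 3405.405ms @ 42/5 + 486.486ms (6/5)
11. 3891.892ms @ 48/5 + 486.486ms (6/5)
12. 4378.378ms @ 54/5 + 486.486ms (6/5)
13. 4864.865ms @ 12 + 347.49ms (6/7)
14. 5212.355ms @ 90/7 + 347.49ms (6/7)
15. 5559.846ms @ 96/7 + 347.49ms (6/7)
16. 5907.336ms @ 102/7 + 347.49ms (6/7)
17. 6254.826ms @ 108/7 + 173.745ms (3/7)
18. 6428.571ms @ 111/7 + 173.745ms (3/7)
19. 6602.317ms @ 114/7 + 347.49ms (6/7)
20. 6949.807ms @ 120/7 + 347.49ms (6/7)

note 6 onset = 30/7b = 1737.452ms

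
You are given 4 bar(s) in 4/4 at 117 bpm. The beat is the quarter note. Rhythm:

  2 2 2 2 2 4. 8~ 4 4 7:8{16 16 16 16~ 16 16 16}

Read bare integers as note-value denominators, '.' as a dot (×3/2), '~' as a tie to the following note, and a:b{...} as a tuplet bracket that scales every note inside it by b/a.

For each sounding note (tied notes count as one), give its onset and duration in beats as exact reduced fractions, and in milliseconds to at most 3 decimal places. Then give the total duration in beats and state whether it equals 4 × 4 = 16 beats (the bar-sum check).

1) 0.0ms=0b +1025.641ms=2b
2) 1025.641ms=2b +1025.641ms=2b
3) 2051.282ms=4b +1025.641ms=2b
4) 3076.923ms=6b +1025.641ms=2b
5) 4102.564ms=8b +1025.641ms=2b
6) 5128.205ms=10b +769.231ms=3/2b
7) 5897.436ms=23/2b +769.231ms=3/2b
8) 6666.667ms=13b +512.821ms=1b
9) 7179.487ms=14b +146.52ms=2/7b
10) 7326.007ms=100/7b +146.52ms=2/7b
11) 7472.527ms=102/7b +146.52ms=2/7b
12) 7619.048ms=104/7b +293.04ms=4/7b
13) 7912.088ms=108/7b +146.52ms=2/7b
14) 8058.608ms=110/7b +146.52ms=2/7b
Σ=16b of 16 (117bpm 4/4) — PASS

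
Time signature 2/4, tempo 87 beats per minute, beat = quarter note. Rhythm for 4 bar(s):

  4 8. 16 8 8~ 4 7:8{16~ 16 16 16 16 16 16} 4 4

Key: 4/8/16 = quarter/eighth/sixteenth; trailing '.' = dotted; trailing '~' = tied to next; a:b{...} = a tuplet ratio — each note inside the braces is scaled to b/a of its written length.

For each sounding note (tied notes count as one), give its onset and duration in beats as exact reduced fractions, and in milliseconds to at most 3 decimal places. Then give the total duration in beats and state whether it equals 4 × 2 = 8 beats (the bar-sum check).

1) 0.0ms=0b +689.655ms=1b
2) 689.655ms=1b +517.241ms=3/4b
3) 1206.897ms=7/4b +172.414ms=1/4b
4) 1379.31ms=2b +344.828ms=1/2b
5) 1724.138ms=5/2b +1034.483ms=3/2b
6) 2758.621ms=4b +394.089ms=4/7b
7) 3152.709ms=32/7b +197.044ms=2/7b
8) 3349.754ms=34/7b +197.044ms=2/7b
9) 3546.798ms=36/7b +197.044ms=2/7b
10) 3743.842ms=38/7b +197.044ms=2/7b
11) 3940.887ms=40/7b +197.044ms=2/7b
12) 4137.931ms=6b +689.655ms=1b
13) 4827.586ms=7b +689.655ms=1b
Σ=8b of 8 (87bpm 2/4) — PASS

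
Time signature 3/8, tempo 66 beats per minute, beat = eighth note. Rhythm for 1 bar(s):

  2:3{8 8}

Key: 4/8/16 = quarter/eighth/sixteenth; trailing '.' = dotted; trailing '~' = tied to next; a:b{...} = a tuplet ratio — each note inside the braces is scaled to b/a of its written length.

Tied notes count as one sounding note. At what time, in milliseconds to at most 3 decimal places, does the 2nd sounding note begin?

1. 0.0ms @ 0 + 1363.636ms (3/2)
2. 1363.636ms @ 3/2 + 1363.636ms (3/2)

note 2 onset = 3/2b = 1363.636ms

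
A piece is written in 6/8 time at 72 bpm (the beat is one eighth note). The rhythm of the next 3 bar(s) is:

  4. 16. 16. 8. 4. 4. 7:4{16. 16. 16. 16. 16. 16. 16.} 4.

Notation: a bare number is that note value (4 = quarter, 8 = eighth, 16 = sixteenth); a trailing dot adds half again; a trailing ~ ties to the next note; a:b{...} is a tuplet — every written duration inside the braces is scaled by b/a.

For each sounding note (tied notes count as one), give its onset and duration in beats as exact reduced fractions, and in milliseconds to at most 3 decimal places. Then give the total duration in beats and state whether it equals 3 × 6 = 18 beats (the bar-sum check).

1) 0.0ms=0b +2500.0ms=3b
2) 2500.0ms=3b +625.0ms=3/4b
3) 3125.0ms=15/4b +625.0ms=3/4b
4) 3750.0ms=9/2b +1250.0ms=3/2b
5) 5000.0ms=6b +2500.0ms=3b
6) 7500.0ms=9b +2500.0ms=3b
7) 10000.0ms=12b +357.143ms=3/7b
8) 10357.143ms=87/7b +357.143ms=3/7b
9) 10714.286ms=90/7b +357.143ms=3/7b
10) 11071.429ms=93/7b +357.143ms=3/7b
11) 11428.571ms=96/7b +357.143ms=3/7b
12) 11785.714ms=99/7b +357.143ms=3/7b
13) 12142.857ms=102/7b +357.143ms=3/7b
14) 12500.0ms=15b +2500.0ms=3b
Σ=18b of 18 (72bpm 6/8) — PASS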